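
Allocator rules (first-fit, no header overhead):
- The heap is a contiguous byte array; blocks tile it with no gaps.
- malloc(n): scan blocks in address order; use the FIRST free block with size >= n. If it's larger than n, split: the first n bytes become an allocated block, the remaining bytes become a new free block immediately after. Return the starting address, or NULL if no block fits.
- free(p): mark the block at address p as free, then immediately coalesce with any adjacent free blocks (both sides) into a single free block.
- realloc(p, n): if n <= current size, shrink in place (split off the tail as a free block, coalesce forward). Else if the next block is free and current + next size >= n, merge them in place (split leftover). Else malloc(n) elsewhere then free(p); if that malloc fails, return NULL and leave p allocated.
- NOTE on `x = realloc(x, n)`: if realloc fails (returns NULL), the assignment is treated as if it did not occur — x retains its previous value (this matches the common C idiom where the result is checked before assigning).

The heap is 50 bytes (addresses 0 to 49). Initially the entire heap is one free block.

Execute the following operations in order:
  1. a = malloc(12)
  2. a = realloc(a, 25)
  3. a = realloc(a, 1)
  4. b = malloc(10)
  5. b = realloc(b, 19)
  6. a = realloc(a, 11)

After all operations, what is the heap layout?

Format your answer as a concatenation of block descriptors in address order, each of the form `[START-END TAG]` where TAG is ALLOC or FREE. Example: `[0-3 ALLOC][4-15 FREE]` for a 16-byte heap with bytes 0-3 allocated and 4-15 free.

Op 1: a = malloc(12) -> a = 0; heap: [0-11 ALLOC][12-49 FREE]
Op 2: a = realloc(a, 25) -> a = 0; heap: [0-24 ALLOC][25-49 FREE]
Op 3: a = realloc(a, 1) -> a = 0; heap: [0-0 ALLOC][1-49 FREE]
Op 4: b = malloc(10) -> b = 1; heap: [0-0 ALLOC][1-10 ALLOC][11-49 FREE]
Op 5: b = realloc(b, 19) -> b = 1; heap: [0-0 ALLOC][1-19 ALLOC][20-49 FREE]
Op 6: a = realloc(a, 11) -> a = 20; heap: [0-0 FREE][1-19 ALLOC][20-30 ALLOC][31-49 FREE]

Answer: [0-0 FREE][1-19 ALLOC][20-30 ALLOC][31-49 FREE]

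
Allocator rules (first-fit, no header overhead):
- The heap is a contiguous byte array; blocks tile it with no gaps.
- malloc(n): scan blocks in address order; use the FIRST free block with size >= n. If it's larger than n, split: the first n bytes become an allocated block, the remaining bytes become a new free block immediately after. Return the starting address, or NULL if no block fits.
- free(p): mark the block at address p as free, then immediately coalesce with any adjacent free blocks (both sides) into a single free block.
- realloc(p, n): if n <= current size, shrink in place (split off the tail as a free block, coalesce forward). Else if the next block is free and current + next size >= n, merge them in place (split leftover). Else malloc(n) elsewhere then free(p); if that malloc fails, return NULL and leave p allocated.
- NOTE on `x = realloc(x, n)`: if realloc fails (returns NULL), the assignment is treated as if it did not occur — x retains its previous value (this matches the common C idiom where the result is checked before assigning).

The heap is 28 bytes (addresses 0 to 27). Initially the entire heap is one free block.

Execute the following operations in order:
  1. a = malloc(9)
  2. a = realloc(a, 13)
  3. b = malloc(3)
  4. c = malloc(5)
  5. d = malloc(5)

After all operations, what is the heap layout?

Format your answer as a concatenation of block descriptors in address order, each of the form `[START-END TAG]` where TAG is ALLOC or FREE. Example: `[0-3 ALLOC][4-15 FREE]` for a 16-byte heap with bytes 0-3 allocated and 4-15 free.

Answer: [0-12 ALLOC][13-15 ALLOC][16-20 ALLOC][21-25 ALLOC][26-27 FREE]

Derivation:
Op 1: a = malloc(9) -> a = 0; heap: [0-8 ALLOC][9-27 FREE]
Op 2: a = realloc(a, 13) -> a = 0; heap: [0-12 ALLOC][13-27 FREE]
Op 3: b = malloc(3) -> b = 13; heap: [0-12 ALLOC][13-15 ALLOC][16-27 FREE]
Op 4: c = malloc(5) -> c = 16; heap: [0-12 ALLOC][13-15 ALLOC][16-20 ALLOC][21-27 FREE]
Op 5: d = malloc(5) -> d = 21; heap: [0-12 ALLOC][13-15 ALLOC][16-20 ALLOC][21-25 ALLOC][26-27 FREE]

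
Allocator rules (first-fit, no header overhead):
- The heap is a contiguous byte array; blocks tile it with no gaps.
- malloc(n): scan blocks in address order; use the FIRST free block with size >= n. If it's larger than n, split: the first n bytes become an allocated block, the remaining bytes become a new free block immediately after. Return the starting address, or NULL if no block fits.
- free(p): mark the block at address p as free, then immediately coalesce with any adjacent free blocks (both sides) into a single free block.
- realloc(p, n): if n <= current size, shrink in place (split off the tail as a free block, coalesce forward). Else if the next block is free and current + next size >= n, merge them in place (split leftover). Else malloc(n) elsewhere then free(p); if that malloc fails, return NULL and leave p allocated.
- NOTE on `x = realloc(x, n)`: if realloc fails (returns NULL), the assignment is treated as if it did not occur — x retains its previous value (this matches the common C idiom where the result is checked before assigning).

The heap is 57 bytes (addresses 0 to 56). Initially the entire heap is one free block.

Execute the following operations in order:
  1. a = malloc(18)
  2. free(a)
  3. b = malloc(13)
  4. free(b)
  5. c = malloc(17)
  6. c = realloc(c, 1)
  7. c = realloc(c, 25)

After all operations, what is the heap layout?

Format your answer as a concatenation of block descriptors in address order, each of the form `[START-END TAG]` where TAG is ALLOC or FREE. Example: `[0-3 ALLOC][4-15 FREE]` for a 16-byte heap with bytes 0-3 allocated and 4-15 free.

Answer: [0-24 ALLOC][25-56 FREE]

Derivation:
Op 1: a = malloc(18) -> a = 0; heap: [0-17 ALLOC][18-56 FREE]
Op 2: free(a) -> (freed a); heap: [0-56 FREE]
Op 3: b = malloc(13) -> b = 0; heap: [0-12 ALLOC][13-56 FREE]
Op 4: free(b) -> (freed b); heap: [0-56 FREE]
Op 5: c = malloc(17) -> c = 0; heap: [0-16 ALLOC][17-56 FREE]
Op 6: c = realloc(c, 1) -> c = 0; heap: [0-0 ALLOC][1-56 FREE]
Op 7: c = realloc(c, 25) -> c = 0; heap: [0-24 ALLOC][25-56 FREE]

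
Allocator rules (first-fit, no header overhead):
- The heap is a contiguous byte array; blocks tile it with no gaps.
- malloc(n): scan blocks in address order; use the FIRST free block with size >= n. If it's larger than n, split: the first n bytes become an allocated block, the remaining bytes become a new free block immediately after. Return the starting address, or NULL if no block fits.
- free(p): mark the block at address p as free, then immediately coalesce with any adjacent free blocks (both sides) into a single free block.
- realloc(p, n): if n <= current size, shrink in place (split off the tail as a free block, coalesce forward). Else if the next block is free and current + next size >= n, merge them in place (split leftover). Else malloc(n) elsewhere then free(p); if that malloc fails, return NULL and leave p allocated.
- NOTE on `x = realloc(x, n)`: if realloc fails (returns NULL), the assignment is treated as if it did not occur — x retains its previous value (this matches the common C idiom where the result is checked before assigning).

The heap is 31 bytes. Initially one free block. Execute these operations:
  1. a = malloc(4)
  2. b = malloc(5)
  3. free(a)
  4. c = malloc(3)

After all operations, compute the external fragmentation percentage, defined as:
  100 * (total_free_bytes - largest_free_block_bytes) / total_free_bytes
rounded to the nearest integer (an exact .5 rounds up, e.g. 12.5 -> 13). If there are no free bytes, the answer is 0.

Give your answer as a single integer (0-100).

Op 1: a = malloc(4) -> a = 0; heap: [0-3 ALLOC][4-30 FREE]
Op 2: b = malloc(5) -> b = 4; heap: [0-3 ALLOC][4-8 ALLOC][9-30 FREE]
Op 3: free(a) -> (freed a); heap: [0-3 FREE][4-8 ALLOC][9-30 FREE]
Op 4: c = malloc(3) -> c = 0; heap: [0-2 ALLOC][3-3 FREE][4-8 ALLOC][9-30 FREE]
Free blocks: [1 22] total_free=23 largest=22 -> 100*(23-22)/23 = 100/23 ≈ 4.348 -> rounds to 4

Answer: 4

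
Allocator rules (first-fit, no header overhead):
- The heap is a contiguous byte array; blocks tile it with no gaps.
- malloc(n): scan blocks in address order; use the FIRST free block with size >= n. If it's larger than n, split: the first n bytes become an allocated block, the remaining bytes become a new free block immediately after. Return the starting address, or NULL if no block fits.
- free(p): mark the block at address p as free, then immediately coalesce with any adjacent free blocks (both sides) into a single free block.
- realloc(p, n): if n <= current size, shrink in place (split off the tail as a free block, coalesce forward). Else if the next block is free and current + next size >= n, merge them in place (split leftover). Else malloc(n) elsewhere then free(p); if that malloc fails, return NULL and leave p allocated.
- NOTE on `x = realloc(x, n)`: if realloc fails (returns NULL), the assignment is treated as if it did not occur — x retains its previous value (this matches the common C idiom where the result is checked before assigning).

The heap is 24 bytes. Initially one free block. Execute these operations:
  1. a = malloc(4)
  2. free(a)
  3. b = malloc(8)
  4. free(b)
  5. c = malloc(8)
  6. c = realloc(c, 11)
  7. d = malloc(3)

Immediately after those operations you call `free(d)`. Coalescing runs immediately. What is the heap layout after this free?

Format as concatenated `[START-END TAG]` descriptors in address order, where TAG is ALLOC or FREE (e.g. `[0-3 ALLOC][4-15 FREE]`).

Op 1: a = malloc(4) -> a = 0; heap: [0-3 ALLOC][4-23 FREE]
Op 2: free(a) -> (freed a); heap: [0-23 FREE]
Op 3: b = malloc(8) -> b = 0; heap: [0-7 ALLOC][8-23 FREE]
Op 4: free(b) -> (freed b); heap: [0-23 FREE]
Op 5: c = malloc(8) -> c = 0; heap: [0-7 ALLOC][8-23 FREE]
Op 6: c = realloc(c, 11) -> c = 0; heap: [0-10 ALLOC][11-23 FREE]
Op 7: d = malloc(3) -> d = 11; heap: [0-10 ALLOC][11-13 ALLOC][14-23 FREE]
free(d): d = 11 -> block [11-13 ALLOC]; mark free, coalesce with adjacent free neighbors -> [0-10 ALLOC][11-23 FREE]

Answer: [0-10 ALLOC][11-23 FREE]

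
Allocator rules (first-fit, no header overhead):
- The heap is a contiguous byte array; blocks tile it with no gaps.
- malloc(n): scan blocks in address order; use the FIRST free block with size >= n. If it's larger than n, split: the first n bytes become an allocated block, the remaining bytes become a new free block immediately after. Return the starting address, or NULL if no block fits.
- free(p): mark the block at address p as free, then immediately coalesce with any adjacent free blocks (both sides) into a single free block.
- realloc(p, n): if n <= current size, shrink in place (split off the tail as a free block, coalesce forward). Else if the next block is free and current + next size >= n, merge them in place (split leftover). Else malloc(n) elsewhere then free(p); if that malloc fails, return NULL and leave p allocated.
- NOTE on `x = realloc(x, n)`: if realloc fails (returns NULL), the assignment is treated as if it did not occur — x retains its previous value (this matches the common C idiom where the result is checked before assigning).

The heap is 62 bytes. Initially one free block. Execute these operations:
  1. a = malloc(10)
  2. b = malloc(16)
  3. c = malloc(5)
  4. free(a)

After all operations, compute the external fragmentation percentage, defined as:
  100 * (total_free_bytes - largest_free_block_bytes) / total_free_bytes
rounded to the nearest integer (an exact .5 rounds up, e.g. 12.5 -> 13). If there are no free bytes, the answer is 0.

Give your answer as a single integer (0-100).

Answer: 24

Derivation:
Op 1: a = malloc(10) -> a = 0; heap: [0-9 ALLOC][10-61 FREE]
Op 2: b = malloc(16) -> b = 10; heap: [0-9 ALLOC][10-25 ALLOC][26-61 FREE]
Op 3: c = malloc(5) -> c = 26; heap: [0-9 ALLOC][10-25 ALLOC][26-30 ALLOC][31-61 FREE]
Op 4: free(a) -> (freed a); heap: [0-9 FREE][10-25 ALLOC][26-30 ALLOC][31-61 FREE]
Free blocks: [10 31] total_free=41 largest=31 -> 100*(41-31)/41 = 1000/41 ≈ 24.390 -> rounds to 24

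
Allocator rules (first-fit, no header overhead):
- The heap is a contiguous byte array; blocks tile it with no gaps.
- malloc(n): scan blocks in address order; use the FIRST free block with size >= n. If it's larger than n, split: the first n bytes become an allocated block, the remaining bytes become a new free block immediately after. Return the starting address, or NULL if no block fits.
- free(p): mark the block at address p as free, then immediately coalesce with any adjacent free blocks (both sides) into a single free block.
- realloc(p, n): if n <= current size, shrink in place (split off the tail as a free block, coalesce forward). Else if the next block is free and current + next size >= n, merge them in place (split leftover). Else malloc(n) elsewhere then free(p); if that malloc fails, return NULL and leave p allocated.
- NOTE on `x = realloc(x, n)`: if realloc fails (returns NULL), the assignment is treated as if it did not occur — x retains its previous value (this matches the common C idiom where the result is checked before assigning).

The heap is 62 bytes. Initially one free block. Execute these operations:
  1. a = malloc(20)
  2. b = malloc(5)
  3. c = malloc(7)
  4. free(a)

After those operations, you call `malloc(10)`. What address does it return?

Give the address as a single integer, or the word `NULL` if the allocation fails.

Op 1: a = malloc(20) -> a = 0; heap: [0-19 ALLOC][20-61 FREE]
Op 2: b = malloc(5) -> b = 20; heap: [0-19 ALLOC][20-24 ALLOC][25-61 FREE]
Op 3: c = malloc(7) -> c = 25; heap: [0-19 ALLOC][20-24 ALLOC][25-31 ALLOC][32-61 FREE]
Op 4: free(a) -> (freed a); heap: [0-19 FREE][20-24 ALLOC][25-31 ALLOC][32-61 FREE]
malloc(10): first-fit scan over [0-19 FREE][20-24 ALLOC][25-31 ALLOC][32-61 FREE] -> 0

Answer: 0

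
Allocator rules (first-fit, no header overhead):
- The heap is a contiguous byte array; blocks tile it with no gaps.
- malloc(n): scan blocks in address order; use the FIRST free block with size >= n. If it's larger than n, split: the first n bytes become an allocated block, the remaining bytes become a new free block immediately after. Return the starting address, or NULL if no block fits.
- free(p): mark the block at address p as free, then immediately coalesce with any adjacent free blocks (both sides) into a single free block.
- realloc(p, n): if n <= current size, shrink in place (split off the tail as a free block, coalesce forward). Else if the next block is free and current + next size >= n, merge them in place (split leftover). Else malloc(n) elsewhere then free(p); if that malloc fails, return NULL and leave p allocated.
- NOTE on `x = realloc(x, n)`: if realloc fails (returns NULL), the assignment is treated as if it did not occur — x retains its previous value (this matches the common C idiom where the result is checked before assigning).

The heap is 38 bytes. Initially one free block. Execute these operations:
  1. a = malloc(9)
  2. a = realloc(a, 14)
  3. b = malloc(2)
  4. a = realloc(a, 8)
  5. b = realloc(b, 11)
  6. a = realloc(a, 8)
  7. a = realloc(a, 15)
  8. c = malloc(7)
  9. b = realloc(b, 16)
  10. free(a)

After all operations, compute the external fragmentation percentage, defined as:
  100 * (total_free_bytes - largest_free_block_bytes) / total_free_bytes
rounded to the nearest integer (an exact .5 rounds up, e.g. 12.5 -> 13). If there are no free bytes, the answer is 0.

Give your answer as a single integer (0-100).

Answer: 30

Derivation:
Op 1: a = malloc(9) -> a = 0; heap: [0-8 ALLOC][9-37 FREE]
Op 2: a = realloc(a, 14) -> a = 0; heap: [0-13 ALLOC][14-37 FREE]
Op 3: b = malloc(2) -> b = 14; heap: [0-13 ALLOC][14-15 ALLOC][16-37 FREE]
Op 4: a = realloc(a, 8) -> a = 0; heap: [0-7 ALLOC][8-13 FREE][14-15 ALLOC][16-37 FREE]
Op 5: b = realloc(b, 11) -> b = 14; heap: [0-7 ALLOC][8-13 FREE][14-24 ALLOC][25-37 FREE]
Op 6: a = realloc(a, 8) -> a = 0; heap: [0-7 ALLOC][8-13 FREE][14-24 ALLOC][25-37 FREE]
Op 7: a = realloc(a, 15) -> NULL (a unchanged); heap: [0-7 ALLOC][8-13 FREE][14-24 ALLOC][25-37 FREE]
Op 8: c = malloc(7) -> c = 25; heap: [0-7 ALLOC][8-13 FREE][14-24 ALLOC][25-31 ALLOC][32-37 FREE]
Op 9: b = realloc(b, 16) -> NULL (b unchanged); heap: [0-7 ALLOC][8-13 FREE][14-24 ALLOC][25-31 ALLOC][32-37 FREE]
Op 10: free(a) -> (freed a); heap: [0-13 FREE][14-24 ALLOC][25-31 ALLOC][32-37 FREE]
Free blocks: [14 6] total_free=20 largest=14 -> 100*(20-14)/20 = 600/20 = 30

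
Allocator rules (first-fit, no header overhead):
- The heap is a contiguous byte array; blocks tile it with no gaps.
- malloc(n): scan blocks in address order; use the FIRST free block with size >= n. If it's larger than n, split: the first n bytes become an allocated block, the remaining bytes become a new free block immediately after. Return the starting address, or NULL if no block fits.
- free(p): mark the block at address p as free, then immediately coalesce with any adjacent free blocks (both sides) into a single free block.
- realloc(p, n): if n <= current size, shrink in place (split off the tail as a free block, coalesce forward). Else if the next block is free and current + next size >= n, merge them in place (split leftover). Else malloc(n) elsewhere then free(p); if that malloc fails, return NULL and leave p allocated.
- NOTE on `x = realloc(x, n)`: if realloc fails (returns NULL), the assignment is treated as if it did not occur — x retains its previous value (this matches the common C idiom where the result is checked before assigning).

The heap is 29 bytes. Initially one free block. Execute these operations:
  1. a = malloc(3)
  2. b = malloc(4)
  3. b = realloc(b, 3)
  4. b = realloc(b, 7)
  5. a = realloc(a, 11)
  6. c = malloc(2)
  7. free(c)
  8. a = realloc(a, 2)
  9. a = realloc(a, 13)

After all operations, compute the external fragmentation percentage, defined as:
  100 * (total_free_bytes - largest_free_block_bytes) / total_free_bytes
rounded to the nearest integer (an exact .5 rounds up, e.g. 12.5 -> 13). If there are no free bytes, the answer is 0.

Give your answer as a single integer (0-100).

Op 1: a = malloc(3) -> a = 0; heap: [0-2 ALLOC][3-28 FREE]
Op 2: b = malloc(4) -> b = 3; heap: [0-2 ALLOC][3-6 ALLOC][7-28 FREE]
Op 3: b = realloc(b, 3) -> b = 3; heap: [0-2 ALLOC][3-5 ALLOC][6-28 FREE]
Op 4: b = realloc(b, 7) -> b = 3; heap: [0-2 ALLOC][3-9 ALLOC][10-28 FREE]
Op 5: a = realloc(a, 11) -> a = 10; heap: [0-2 FREE][3-9 ALLOC][10-20 ALLOC][21-28 FREE]
Op 6: c = malloc(2) -> c = 0; heap: [0-1 ALLOC][2-2 FREE][3-9 ALLOC][10-20 ALLOC][21-28 FREE]
Op 7: free(c) -> (freed c); heap: [0-2 FREE][3-9 ALLOC][10-20 ALLOC][21-28 FREE]
Op 8: a = realloc(a, 2) -> a = 10; heap: [0-2 FREE][3-9 ALLOC][10-11 ALLOC][12-28 FREE]
Op 9: a = realloc(a, 13) -> a = 10; heap: [0-2 FREE][3-9 ALLOC][10-22 ALLOC][23-28 FREE]
Free blocks: [3 6] total_free=9 largest=6 -> 100*(9-6)/9 = 300/9 ≈ 33.333 -> rounds to 33

Answer: 33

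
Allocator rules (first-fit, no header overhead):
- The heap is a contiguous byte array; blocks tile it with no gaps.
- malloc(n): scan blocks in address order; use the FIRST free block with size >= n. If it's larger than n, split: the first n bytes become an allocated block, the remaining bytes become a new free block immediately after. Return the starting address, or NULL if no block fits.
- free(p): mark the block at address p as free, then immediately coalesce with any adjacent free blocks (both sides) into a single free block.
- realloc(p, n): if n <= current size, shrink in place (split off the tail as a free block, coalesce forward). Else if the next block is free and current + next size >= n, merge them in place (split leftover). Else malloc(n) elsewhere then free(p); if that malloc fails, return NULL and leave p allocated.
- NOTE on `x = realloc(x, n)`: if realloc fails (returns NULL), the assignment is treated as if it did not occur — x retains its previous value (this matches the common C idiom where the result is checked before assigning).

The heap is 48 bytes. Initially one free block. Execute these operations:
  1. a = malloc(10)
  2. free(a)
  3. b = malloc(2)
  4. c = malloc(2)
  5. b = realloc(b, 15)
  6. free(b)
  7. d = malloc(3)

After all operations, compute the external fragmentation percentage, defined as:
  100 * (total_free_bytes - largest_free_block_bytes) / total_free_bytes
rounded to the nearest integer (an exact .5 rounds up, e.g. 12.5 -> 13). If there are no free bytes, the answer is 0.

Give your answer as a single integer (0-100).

Op 1: a = malloc(10) -> a = 0; heap: [0-9 ALLOC][10-47 FREE]
Op 2: free(a) -> (freed a); heap: [0-47 FREE]
Op 3: b = malloc(2) -> b = 0; heap: [0-1 ALLOC][2-47 FREE]
Op 4: c = malloc(2) -> c = 2; heap: [0-1 ALLOC][2-3 ALLOC][4-47 FREE]
Op 5: b = realloc(b, 15) -> b = 4; heap: [0-1 FREE][2-3 ALLOC][4-18 ALLOC][19-47 FREE]
Op 6: free(b) -> (freed b); heap: [0-1 FREE][2-3 ALLOC][4-47 FREE]
Op 7: d = malloc(3) -> d = 4; heap: [0-1 FREE][2-3 ALLOC][4-6 ALLOC][7-47 FREE]
Free blocks: [2 41] total_free=43 largest=41 -> 100*(43-41)/43 = 200/43 ≈ 4.651 -> rounds to 5

Answer: 5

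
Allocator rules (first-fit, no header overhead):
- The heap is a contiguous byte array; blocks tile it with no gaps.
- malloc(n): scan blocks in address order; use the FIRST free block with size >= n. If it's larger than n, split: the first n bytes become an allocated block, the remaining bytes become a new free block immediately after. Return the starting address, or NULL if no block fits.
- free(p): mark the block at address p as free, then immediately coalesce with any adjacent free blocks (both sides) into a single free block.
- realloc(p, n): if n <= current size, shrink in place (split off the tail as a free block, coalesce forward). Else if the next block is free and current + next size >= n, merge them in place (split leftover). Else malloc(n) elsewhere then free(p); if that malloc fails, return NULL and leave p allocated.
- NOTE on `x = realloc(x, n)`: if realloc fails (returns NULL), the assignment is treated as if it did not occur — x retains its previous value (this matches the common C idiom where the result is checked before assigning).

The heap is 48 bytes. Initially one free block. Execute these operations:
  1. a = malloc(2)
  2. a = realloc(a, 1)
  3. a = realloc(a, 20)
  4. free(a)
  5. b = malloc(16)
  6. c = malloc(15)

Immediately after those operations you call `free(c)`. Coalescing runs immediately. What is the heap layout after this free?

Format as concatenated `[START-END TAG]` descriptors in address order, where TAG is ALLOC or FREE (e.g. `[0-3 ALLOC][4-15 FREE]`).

Answer: [0-15 ALLOC][16-47 FREE]

Derivation:
Op 1: a = malloc(2) -> a = 0; heap: [0-1 ALLOC][2-47 FREE]
Op 2: a = realloc(a, 1) -> a = 0; heap: [0-0 ALLOC][1-47 FREE]
Op 3: a = realloc(a, 20) -> a = 0; heap: [0-19 ALLOC][20-47 FREE]
Op 4: free(a) -> (freed a); heap: [0-47 FREE]
Op 5: b = malloc(16) -> b = 0; heap: [0-15 ALLOC][16-47 FREE]
Op 6: c = malloc(15) -> c = 16; heap: [0-15 ALLOC][16-30 ALLOC][31-47 FREE]
free(c): c = 16 -> block [16-30 ALLOC]; mark free, coalesce with adjacent free neighbors -> [0-15 ALLOC][16-47 FREE]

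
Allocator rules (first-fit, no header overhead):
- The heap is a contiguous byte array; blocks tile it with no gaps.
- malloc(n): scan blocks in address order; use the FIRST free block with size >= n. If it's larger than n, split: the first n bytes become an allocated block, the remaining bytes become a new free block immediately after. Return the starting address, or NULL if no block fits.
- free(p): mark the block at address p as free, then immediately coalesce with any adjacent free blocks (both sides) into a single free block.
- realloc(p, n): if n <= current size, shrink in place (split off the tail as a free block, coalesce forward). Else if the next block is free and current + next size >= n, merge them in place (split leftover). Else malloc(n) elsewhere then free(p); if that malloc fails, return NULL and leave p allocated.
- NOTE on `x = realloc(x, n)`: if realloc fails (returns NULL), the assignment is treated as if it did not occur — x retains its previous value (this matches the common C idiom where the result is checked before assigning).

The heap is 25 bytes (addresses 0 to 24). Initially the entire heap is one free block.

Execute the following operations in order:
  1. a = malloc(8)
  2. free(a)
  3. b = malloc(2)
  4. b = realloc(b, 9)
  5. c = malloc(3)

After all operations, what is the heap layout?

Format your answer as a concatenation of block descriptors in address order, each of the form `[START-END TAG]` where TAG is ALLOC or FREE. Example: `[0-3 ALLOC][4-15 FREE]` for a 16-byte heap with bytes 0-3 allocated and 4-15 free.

Op 1: a = malloc(8) -> a = 0; heap: [0-7 ALLOC][8-24 FREE]
Op 2: free(a) -> (freed a); heap: [0-24 FREE]
Op 3: b = malloc(2) -> b = 0; heap: [0-1 ALLOC][2-24 FREE]
Op 4: b = realloc(b, 9) -> b = 0; heap: [0-8 ALLOC][9-24 FREE]
Op 5: c = malloc(3) -> c = 9; heap: [0-8 ALLOC][9-11 ALLOC][12-24 FREE]

Answer: [0-8 ALLOC][9-11 ALLOC][12-24 FREE]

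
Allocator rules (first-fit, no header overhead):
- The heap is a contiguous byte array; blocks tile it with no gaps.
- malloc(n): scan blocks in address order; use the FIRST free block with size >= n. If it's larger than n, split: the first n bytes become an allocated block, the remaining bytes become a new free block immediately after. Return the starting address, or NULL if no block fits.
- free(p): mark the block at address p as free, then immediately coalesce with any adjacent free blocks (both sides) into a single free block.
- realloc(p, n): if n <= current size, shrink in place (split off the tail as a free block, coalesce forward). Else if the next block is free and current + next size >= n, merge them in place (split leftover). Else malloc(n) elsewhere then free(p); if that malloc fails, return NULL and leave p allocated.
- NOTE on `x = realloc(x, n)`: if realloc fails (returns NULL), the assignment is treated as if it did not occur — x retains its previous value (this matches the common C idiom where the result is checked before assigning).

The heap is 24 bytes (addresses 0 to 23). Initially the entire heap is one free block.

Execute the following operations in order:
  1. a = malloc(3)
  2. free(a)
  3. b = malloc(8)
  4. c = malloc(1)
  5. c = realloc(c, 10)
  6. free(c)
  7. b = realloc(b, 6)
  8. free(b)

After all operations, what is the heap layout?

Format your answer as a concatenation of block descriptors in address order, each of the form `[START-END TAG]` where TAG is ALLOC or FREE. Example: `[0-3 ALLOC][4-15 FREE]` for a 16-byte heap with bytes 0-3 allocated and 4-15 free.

Op 1: a = malloc(3) -> a = 0; heap: [0-2 ALLOC][3-23 FREE]
Op 2: free(a) -> (freed a); heap: [0-23 FREE]
Op 3: b = malloc(8) -> b = 0; heap: [0-7 ALLOC][8-23 FREE]
Op 4: c = malloc(1) -> c = 8; heap: [0-7 ALLOC][8-8 ALLOC][9-23 FREE]
Op 5: c = realloc(c, 10) -> c = 8; heap: [0-7 ALLOC][8-17 ALLOC][18-23 FREE]
Op 6: free(c) -> (freed c); heap: [0-7 ALLOC][8-23 FREE]
Op 7: b = realloc(b, 6) -> b = 0; heap: [0-5 ALLOC][6-23 FREE]
Op 8: free(b) -> (freed b); heap: [0-23 FREE]

Answer: [0-23 FREE]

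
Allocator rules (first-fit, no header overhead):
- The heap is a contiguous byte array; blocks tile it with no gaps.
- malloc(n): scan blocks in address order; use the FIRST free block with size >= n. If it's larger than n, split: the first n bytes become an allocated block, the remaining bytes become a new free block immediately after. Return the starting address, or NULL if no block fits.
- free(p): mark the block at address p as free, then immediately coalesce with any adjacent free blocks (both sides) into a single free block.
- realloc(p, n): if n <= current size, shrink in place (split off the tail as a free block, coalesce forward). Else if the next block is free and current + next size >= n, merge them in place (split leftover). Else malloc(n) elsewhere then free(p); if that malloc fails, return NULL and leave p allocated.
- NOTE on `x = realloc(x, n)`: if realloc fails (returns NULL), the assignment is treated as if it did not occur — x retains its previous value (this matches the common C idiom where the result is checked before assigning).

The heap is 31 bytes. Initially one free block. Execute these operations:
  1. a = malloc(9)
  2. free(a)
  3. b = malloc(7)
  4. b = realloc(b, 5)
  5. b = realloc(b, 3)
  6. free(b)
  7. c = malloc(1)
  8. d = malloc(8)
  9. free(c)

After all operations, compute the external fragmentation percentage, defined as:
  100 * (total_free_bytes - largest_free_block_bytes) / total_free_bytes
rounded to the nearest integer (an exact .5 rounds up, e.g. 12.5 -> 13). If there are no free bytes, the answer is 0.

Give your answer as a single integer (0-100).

Answer: 4

Derivation:
Op 1: a = malloc(9) -> a = 0; heap: [0-8 ALLOC][9-30 FREE]
Op 2: free(a) -> (freed a); heap: [0-30 FREE]
Op 3: b = malloc(7) -> b = 0; heap: [0-6 ALLOC][7-30 FREE]
Op 4: b = realloc(b, 5) -> b = 0; heap: [0-4 ALLOC][5-30 FREE]
Op 5: b = realloc(b, 3) -> b = 0; heap: [0-2 ALLOC][3-30 FREE]
Op 6: free(b) -> (freed b); heap: [0-30 FREE]
Op 7: c = malloc(1) -> c = 0; heap: [0-0 ALLOC][1-30 FREE]
Op 8: d = malloc(8) -> d = 1; heap: [0-0 ALLOC][1-8 ALLOC][9-30 FREE]
Op 9: free(c) -> (freed c); heap: [0-0 FREE][1-8 ALLOC][9-30 FREE]
Free blocks: [1 22] total_free=23 largest=22 -> 100*(23-22)/23 = 100/23 ≈ 4.348 -> rounds to 4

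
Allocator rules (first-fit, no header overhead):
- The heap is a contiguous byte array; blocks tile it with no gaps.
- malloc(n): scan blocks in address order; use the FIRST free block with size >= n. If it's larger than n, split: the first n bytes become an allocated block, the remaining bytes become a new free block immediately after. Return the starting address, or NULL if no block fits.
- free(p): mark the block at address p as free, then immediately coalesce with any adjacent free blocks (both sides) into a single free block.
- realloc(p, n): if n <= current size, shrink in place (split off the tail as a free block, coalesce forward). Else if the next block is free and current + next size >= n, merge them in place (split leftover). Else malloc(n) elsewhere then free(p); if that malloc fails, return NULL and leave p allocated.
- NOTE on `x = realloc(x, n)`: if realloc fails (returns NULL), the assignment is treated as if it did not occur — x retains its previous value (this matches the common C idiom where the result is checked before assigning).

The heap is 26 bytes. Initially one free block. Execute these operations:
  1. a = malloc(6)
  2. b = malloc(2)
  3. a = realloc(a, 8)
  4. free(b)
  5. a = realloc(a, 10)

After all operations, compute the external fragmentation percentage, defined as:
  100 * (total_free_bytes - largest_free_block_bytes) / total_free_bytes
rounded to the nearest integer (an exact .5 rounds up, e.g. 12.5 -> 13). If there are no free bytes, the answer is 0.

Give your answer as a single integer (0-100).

Answer: 50

Derivation:
Op 1: a = malloc(6) -> a = 0; heap: [0-5 ALLOC][6-25 FREE]
Op 2: b = malloc(2) -> b = 6; heap: [0-5 ALLOC][6-7 ALLOC][8-25 FREE]
Op 3: a = realloc(a, 8) -> a = 8; heap: [0-5 FREE][6-7 ALLOC][8-15 ALLOC][16-25 FREE]
Op 4: free(b) -> (freed b); heap: [0-7 FREE][8-15 ALLOC][16-25 FREE]
Op 5: a = realloc(a, 10) -> a = 8; heap: [0-7 FREE][8-17 ALLOC][18-25 FREE]
Free blocks: [8 8] total_free=16 largest=8 -> 100*(16-8)/16 = 800/16 = 50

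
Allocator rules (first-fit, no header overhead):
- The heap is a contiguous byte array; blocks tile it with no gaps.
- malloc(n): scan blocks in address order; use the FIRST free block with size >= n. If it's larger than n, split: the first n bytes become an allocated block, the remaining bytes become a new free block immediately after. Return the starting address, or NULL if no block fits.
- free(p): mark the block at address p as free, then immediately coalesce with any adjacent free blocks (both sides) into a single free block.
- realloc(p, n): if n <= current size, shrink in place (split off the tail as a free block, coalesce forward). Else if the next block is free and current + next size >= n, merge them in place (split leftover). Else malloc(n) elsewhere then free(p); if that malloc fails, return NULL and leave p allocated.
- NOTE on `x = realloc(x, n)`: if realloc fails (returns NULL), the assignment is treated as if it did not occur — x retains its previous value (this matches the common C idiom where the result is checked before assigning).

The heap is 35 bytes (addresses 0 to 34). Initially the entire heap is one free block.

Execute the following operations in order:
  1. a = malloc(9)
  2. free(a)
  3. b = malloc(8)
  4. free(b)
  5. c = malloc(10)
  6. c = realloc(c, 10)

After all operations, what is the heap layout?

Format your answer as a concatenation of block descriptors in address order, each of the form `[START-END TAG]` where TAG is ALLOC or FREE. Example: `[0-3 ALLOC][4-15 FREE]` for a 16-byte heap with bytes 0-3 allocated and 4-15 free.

Answer: [0-9 ALLOC][10-34 FREE]

Derivation:
Op 1: a = malloc(9) -> a = 0; heap: [0-8 ALLOC][9-34 FREE]
Op 2: free(a) -> (freed a); heap: [0-34 FREE]
Op 3: b = malloc(8) -> b = 0; heap: [0-7 ALLOC][8-34 FREE]
Op 4: free(b) -> (freed b); heap: [0-34 FREE]
Op 5: c = malloc(10) -> c = 0; heap: [0-9 ALLOC][10-34 FREE]
Op 6: c = realloc(c, 10) -> c = 0; heap: [0-9 ALLOC][10-34 FREE]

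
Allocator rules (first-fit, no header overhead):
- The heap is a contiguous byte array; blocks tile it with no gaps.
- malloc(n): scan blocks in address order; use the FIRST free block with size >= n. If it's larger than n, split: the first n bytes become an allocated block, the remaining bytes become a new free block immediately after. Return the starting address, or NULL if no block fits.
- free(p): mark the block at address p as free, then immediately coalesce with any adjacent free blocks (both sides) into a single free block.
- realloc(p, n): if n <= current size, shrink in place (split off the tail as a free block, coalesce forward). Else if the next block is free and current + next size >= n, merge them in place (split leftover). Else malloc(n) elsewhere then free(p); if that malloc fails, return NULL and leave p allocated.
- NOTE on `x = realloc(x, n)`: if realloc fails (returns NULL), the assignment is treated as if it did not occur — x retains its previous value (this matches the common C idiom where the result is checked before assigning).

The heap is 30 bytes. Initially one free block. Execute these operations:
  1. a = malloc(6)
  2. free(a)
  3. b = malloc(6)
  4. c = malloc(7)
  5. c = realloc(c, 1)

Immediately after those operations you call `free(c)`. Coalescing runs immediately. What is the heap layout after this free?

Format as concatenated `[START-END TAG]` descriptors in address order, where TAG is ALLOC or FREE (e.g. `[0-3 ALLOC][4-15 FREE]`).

Op 1: a = malloc(6) -> a = 0; heap: [0-5 ALLOC][6-29 FREE]
Op 2: free(a) -> (freed a); heap: [0-29 FREE]
Op 3: b = malloc(6) -> b = 0; heap: [0-5 ALLOC][6-29 FREE]
Op 4: c = malloc(7) -> c = 6; heap: [0-5 ALLOC][6-12 ALLOC][13-29 FREE]
Op 5: c = realloc(c, 1) -> c = 6; heap: [0-5 ALLOC][6-6 ALLOC][7-29 FREE]
free(c): c = 6 -> block [6-6 ALLOC]; mark free, coalesce with adjacent free neighbors -> [0-5 ALLOC][6-29 FREE]

Answer: [0-5 ALLOC][6-29 FREE]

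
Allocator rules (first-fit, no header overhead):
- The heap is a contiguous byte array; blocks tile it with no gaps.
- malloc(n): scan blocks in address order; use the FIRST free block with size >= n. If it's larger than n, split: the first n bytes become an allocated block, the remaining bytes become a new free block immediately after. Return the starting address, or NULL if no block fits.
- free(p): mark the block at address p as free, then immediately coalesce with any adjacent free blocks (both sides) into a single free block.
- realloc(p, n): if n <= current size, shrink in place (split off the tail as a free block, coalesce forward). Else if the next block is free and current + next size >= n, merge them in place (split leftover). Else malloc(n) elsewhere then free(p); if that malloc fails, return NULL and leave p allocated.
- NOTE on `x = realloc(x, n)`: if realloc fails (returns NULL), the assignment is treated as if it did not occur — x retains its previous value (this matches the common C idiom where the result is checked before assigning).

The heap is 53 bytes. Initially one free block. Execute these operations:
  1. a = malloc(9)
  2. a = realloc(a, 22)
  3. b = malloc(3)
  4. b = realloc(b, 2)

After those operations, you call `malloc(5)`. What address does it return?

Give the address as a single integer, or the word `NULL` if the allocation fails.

Answer: 24

Derivation:
Op 1: a = malloc(9) -> a = 0; heap: [0-8 ALLOC][9-52 FREE]
Op 2: a = realloc(a, 22) -> a = 0; heap: [0-21 ALLOC][22-52 FREE]
Op 3: b = malloc(3) -> b = 22; heap: [0-21 ALLOC][22-24 ALLOC][25-52 FREE]
Op 4: b = realloc(b, 2) -> b = 22; heap: [0-21 ALLOC][22-23 ALLOC][24-52 FREE]
malloc(5): first-fit scan over [0-21 ALLOC][22-23 ALLOC][24-52 FREE] -> 24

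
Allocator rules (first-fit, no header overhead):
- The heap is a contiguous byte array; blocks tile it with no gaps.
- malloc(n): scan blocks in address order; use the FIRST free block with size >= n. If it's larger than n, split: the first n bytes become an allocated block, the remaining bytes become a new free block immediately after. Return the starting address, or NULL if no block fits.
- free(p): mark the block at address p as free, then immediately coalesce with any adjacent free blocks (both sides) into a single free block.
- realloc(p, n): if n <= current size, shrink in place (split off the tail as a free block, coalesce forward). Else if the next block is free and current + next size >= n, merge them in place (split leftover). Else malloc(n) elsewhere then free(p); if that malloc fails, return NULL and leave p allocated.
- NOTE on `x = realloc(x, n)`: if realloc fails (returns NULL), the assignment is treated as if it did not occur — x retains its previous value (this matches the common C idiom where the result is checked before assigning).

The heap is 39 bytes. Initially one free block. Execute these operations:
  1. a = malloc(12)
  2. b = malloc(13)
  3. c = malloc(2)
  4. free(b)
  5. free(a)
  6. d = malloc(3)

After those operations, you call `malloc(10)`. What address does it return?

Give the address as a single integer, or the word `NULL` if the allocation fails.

Answer: 3

Derivation:
Op 1: a = malloc(12) -> a = 0; heap: [0-11 ALLOC][12-38 FREE]
Op 2: b = malloc(13) -> b = 12; heap: [0-11 ALLOC][12-24 ALLOC][25-38 FREE]
Op 3: c = malloc(2) -> c = 25; heap: [0-11 ALLOC][12-24 ALLOC][25-26 ALLOC][27-38 FREE]
Op 4: free(b) -> (freed b); heap: [0-11 ALLOC][12-24 FREE][25-26 ALLOC][27-38 FREE]
Op 5: free(a) -> (freed a); heap: [0-24 FREE][25-26 ALLOC][27-38 FREE]
Op 6: d = malloc(3) -> d = 0; heap: [0-2 ALLOC][3-24 FREE][25-26 ALLOC][27-38 FREE]
malloc(10): first-fit scan over [0-2 ALLOC][3-24 FREE][25-26 ALLOC][27-38 FREE] -> 3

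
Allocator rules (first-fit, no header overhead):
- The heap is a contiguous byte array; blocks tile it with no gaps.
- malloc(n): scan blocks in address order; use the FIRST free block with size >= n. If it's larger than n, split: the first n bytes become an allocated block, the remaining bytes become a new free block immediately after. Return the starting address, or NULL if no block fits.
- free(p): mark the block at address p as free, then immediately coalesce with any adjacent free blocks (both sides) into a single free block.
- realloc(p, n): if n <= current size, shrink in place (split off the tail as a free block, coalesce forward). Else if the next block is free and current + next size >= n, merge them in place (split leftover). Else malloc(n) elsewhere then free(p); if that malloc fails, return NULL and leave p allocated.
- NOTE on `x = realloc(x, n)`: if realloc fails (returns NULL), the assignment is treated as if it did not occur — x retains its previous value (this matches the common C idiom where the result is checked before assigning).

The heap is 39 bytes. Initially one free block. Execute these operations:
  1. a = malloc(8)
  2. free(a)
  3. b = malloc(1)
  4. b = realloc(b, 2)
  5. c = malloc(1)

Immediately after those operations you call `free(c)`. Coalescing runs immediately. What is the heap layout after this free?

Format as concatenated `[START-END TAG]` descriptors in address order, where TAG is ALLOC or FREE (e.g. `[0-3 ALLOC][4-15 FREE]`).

Op 1: a = malloc(8) -> a = 0; heap: [0-7 ALLOC][8-38 FREE]
Op 2: free(a) -> (freed a); heap: [0-38 FREE]
Op 3: b = malloc(1) -> b = 0; heap: [0-0 ALLOC][1-38 FREE]
Op 4: b = realloc(b, 2) -> b = 0; heap: [0-1 ALLOC][2-38 FREE]
Op 5: c = malloc(1) -> c = 2; heap: [0-1 ALLOC][2-2 ALLOC][3-38 FREE]
free(c): c = 2 -> block [2-2 ALLOC]; mark free, coalesce with adjacent free neighbors -> [0-1 ALLOC][2-38 FREE]

Answer: [0-1 ALLOC][2-38 FREE]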